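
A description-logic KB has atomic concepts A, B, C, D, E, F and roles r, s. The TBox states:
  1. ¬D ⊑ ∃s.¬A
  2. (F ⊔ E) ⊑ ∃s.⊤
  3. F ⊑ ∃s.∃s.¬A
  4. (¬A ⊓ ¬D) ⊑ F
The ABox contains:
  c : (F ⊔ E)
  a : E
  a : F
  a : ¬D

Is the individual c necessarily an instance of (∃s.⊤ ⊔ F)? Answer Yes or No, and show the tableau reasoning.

1. c : (∃s.⊤ ⊔ F)?  L(c) = {(F ⊔ E)} ∪ {(∀s.⊥ ⊓ ¬F)}
   clash {F, ¬F} at c — c ∈ (∃s.⊤ ⊔ F)
2. Hence c : (∃s.⊤ ⊔ F): entailed.

Yes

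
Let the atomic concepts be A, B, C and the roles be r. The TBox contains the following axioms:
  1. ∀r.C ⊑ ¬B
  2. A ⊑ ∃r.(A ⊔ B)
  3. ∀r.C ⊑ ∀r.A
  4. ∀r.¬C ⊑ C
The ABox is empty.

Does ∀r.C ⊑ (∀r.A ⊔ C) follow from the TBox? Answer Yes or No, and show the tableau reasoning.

Yes

1. ∀r.C ⊑ (∀r.A ⊔ C)  ⇔  (∀r.C ⊓ (∃r.¬A ⊓ ¬C)) unsat w.r.t. T
   all branches close; clash {C, ¬C} at x₀
2. Hence ∀r.C ⊑ (∀r.A ⊔ C): entailed.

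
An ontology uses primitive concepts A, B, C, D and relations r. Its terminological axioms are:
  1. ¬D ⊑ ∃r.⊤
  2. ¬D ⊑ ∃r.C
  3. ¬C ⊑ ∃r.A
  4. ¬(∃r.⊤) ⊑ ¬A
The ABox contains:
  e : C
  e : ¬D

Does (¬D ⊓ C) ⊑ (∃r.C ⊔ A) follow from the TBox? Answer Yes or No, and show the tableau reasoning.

Yes

1. (¬D ⊓ C) ⊑ (∃r.C ⊔ A)  ⇔  ((¬D ⊓ C) ⊓ (∀r.¬C ⊓ ¬A)) unsat w.r.t. T
   all branches close; clash {C, ¬C} at an ∃-successor
2. Hence (¬D ⊓ C) ⊑ (∃r.C ⊔ A): entailed.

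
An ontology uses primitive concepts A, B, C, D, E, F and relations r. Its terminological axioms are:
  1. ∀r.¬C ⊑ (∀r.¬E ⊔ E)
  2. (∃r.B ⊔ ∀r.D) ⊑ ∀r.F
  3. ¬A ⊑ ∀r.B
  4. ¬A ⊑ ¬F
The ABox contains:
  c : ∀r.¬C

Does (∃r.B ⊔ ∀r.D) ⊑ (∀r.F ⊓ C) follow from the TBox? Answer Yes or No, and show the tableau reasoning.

No

1. (∃r.B ⊔ ∀r.D) ⊑ (∀r.F ⊓ C)  ⇔  ((∃r.B ⊔ ∀r.D) ⊓ (∃r.¬F ⊔ ¬C)) unsat w.r.t. T
   apply at x₀: (∃r.B ⊔ ∀r.D)⊑∀r.F
   open: L(x₀) ⊇ {A, ¬C, ∀r.F, ∃r.B, ∃r.C} (+ ∃-successors)
2. Hence (∃r.B ⊔ ∀r.D) ⊑ (∀r.F ⊓ C): not entailed.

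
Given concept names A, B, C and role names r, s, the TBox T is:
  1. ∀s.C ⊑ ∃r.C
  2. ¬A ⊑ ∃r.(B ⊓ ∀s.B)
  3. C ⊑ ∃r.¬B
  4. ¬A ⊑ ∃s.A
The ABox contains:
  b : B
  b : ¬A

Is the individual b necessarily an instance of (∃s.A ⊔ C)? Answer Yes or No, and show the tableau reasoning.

1. b : (∃s.A ⊔ C)?  L(b) = {B, ¬A} ∪ {(∀s.¬A ⊓ ¬C)}
   clash {A, ¬A} at an ∃-successor — b ∈ (∃s.A ⊔ C)
2. Hence b : (∃s.A ⊔ C): entailed.

Yes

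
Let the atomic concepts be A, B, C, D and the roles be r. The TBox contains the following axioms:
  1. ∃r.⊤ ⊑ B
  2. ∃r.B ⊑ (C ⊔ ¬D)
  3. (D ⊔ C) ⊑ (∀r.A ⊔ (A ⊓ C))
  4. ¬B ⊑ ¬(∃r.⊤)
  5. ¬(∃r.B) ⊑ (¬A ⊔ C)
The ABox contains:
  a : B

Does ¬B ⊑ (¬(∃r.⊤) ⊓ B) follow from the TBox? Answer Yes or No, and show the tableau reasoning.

No

1. ¬B ⊑ (¬(∃r.⊤) ⊓ B)  ⇔  (¬B ⊓ (∃r.⊤ ⊔ ¬B)) unsat w.r.t. T
   apply at x₀: ¬B⊑¬(∃r.⊤)
   open: L(x₀) ⊇ {¬A, ¬B, ¬C, ¬D, ∀r.¬B, …}
2. Hence ¬B ⊑ (¬(∃r.⊤) ⊓ B): not entailed.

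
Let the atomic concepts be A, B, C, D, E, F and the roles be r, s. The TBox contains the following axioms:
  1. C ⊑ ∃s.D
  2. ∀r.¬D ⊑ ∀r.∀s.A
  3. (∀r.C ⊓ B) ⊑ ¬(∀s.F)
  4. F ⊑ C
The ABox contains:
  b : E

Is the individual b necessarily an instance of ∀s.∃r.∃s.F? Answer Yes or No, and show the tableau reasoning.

No

1. b : ∀s.∃r.∃s.F?  L(b) = {E} ∪ {∃s.∀r.∀s.¬F}
   open: L(b) ⊇ {E, ¬C, ¬F, ∃r.D, ∃r.¬C, …} (+ ∃-successors) — b ∉ ∀s.∃r.∃s.F possible
2. Hence b : ∀s.∃r.∃s.F: not entailed.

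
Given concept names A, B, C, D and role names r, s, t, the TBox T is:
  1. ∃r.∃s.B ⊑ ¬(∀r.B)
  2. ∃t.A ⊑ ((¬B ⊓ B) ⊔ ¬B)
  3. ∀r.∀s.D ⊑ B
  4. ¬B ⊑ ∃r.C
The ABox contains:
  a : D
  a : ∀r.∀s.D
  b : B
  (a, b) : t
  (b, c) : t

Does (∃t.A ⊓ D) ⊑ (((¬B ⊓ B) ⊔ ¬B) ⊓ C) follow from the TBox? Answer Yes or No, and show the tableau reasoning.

1. (∃t.A ⊓ D) ⊑ (((¬B ⊓ B) ⊔ ¬B) ⊓ C)  ⇔  ((∃t.A ⊓ D) ⊓ (((B ⊔ ¬B) ⊓ B) ⊔ ¬C)) unsat w.r.t. T
   apply at x₀: ∃t.A⊑((¬B ⊓ B) ⊔ ¬B)
   open: L(x₀) ⊇ {D, ¬B, ¬C, ∀r.∀s.¬B, ∃r.C, …} (+ ∃-successors)
2. Hence (∃t.A ⊓ D) ⊑ (((¬B ⊓ B) ⊔ ¬B) ⊓ C): not entailed.

No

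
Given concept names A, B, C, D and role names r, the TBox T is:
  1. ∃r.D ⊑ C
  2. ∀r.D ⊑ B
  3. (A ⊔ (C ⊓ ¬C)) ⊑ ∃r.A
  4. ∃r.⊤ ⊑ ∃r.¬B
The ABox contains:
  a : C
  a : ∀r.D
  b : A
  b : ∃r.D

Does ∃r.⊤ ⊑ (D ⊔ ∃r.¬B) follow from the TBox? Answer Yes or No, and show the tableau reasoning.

Yes

1. ∃r.⊤ ⊑ (D ⊔ ∃r.¬B)  ⇔  (∃r.⊤ ⊓ (¬D ⊓ ∀r.B)) unsat w.r.t. T
   all branches close; clash {B, ¬B} at an ∃-successor
2. Hence ∃r.⊤ ⊑ (D ⊔ ∃r.¬B): entailed.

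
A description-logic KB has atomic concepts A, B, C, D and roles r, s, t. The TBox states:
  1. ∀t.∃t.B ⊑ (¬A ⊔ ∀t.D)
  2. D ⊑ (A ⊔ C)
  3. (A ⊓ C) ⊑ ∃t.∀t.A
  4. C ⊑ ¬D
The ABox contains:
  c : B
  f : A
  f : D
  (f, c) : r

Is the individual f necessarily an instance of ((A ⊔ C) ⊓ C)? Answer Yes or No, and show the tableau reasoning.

1. f : ((A ⊔ C) ⊓ C)?  L(f) = {A, D} ∪ {((¬A ⊓ ¬C) ⊔ ¬C)}
   apply at f: D⊑(A ⊔ C)
   open: L(f) ⊇ {A, D, ¬C, ∃t.∀t.¬B} (+ ∃-successors) — f ∉ ((A ⊔ C) ⊓ C) possible
2. Hence f : ((A ⊔ C) ⊓ C): not entailed.

No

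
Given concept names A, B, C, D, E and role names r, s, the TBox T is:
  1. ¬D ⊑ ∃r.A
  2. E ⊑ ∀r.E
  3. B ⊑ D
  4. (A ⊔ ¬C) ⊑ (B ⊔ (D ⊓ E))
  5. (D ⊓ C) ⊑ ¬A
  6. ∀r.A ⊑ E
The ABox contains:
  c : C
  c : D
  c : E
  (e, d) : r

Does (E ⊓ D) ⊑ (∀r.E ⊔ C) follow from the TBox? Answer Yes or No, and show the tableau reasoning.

1. (E ⊓ D) ⊑ (∀r.E ⊔ C)  ⇔  ((E ⊓ D) ⊓ (∃r.¬E ⊓ ¬C)) unsat w.r.t. T
   all branches close; clash {E, ¬E} at an ∃-successor
2. Hence (E ⊓ D) ⊑ (∀r.E ⊔ C): entailed.

Yes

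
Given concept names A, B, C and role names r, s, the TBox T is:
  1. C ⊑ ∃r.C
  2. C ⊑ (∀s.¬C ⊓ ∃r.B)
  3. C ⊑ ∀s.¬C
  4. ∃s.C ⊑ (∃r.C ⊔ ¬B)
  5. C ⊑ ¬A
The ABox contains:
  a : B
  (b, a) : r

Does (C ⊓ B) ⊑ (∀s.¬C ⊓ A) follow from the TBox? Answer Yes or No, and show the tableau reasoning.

No

1. (C ⊓ B) ⊑ (∀s.¬C ⊓ A)  ⇔  ((C ⊓ B) ⊓ (∃s.C ⊔ ¬A)) unsat w.r.t. T
   apply at x₀: C⊑∃r.C; C⊑(∀s.¬C ⊓ ∃r.B); C⊑∀s.¬C
   open: L(x₀) ⊇ {B, C, ¬A, ∀s.¬C, ∃r.B, …} (+ ∃-successors)
2. Hence (C ⊓ B) ⊑ (∀s.¬C ⊓ A): not entailed.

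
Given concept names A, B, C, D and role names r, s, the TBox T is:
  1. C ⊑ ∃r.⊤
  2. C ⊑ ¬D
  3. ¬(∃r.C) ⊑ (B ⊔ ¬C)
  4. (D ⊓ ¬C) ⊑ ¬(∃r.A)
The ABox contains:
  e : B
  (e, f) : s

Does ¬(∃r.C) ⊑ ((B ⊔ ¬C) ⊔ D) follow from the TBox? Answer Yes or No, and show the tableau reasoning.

Yes

1. ¬(∃r.C) ⊑ ((B ⊔ ¬C) ⊔ D)  ⇔  (∀r.¬C ⊓ ((¬B ⊓ C) ⊓ ¬D)) unsat w.r.t. T
   all branches close; clash {C, ¬C} at x₀
2. Hence ¬(∃r.C) ⊑ ((B ⊔ ¬C) ⊔ D): entailed.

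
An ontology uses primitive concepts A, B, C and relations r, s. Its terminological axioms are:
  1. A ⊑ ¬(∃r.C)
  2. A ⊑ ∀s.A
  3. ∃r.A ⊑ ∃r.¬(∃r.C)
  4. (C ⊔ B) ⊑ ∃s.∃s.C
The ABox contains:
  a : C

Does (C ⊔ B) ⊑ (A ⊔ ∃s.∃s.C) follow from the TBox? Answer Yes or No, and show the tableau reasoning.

1. (C ⊔ B) ⊑ (A ⊔ ∃s.∃s.C)  ⇔  ((C ⊔ B) ⊓ (¬A ⊓ ∀s.∀s.¬C)) unsat w.r.t. T
   all branches close; clash {C, ¬C} at an ∃-successor
2. Hence (C ⊔ B) ⊑ (A ⊔ ∃s.∃s.C): entailed.

Yes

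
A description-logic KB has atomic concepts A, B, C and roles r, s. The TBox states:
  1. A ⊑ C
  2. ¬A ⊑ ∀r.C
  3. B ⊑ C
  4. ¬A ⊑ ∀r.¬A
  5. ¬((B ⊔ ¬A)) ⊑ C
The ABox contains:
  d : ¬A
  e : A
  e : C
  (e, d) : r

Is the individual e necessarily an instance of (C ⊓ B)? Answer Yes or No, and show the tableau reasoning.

No

1. e : (C ⊓ B)?  L(e) = {A, C} ∪ {(¬C ⊔ ¬B)}
   open: L(e) ⊇ {A, C, ¬B} — e ∉ (C ⊓ B) possible
2. Hence e : (C ⊓ B): not entailed.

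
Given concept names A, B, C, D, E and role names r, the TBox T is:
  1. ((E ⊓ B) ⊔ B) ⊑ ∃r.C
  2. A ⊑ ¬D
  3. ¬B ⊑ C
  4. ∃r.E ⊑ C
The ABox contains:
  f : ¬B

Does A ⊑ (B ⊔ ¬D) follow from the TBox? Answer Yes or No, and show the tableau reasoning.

Yes

1. A ⊑ (B ⊔ ¬D)  ⇔  (A ⊓ (¬B ⊓ D)) unsat w.r.t. T
   all branches close; clash {D, ¬D} at x₀
2. Hence A ⊑ (B ⊔ ¬D): entailed.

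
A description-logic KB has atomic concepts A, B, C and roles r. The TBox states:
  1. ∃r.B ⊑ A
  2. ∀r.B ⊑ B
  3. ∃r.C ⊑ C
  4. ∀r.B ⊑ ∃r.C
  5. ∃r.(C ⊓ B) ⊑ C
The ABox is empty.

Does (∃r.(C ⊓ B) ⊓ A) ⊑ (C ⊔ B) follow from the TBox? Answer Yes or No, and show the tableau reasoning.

Yes

1. (∃r.(C ⊓ B) ⊓ A) ⊑ (C ⊔ B)  ⇔  ((∃r.(C ⊓ B) ⊓ A) ⊓ (¬C ⊓ ¬B)) unsat w.r.t. T
   all branches close; clash {C, ¬C} at x₀
2. Hence (∃r.(C ⊓ B) ⊓ A) ⊑ (C ⊔ B): entailed.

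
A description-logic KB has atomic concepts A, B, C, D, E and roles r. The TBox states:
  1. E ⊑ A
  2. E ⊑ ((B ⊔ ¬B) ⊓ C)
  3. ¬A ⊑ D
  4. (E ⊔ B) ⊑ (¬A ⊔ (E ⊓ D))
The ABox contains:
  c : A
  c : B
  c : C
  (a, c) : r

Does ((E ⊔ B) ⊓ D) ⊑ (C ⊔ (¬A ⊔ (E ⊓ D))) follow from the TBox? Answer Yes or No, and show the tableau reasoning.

1. ((E ⊔ B) ⊓ D) ⊑ (C ⊔ (¬A ⊔ (E ⊓ D)))  ⇔  (((E ⊔ B) ⊓ D) ⊓ (¬C ⊓ (A ⊓ (¬E ⊔ ¬D)))) unsat w.r.t. T
   all branches close; clash {D, ¬D} at x₀
2. Hence ((E ⊔ B) ⊓ D) ⊑ (C ⊔ (¬A ⊔ (E ⊓ D))): entailed.

Yes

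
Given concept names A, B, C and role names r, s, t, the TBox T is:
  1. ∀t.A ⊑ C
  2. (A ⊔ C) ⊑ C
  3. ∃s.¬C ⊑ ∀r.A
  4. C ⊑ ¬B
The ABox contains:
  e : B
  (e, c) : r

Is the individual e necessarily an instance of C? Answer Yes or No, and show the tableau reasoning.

1. e : C?  L(e) = {B} ∪ {¬C}
   open: L(e) ⊇ {B, ¬A, ¬C, ∀s.C, ∃t.¬A} (+ ∃-successors) — e ∉ C possible
2. Hence e : C: not entailed.

No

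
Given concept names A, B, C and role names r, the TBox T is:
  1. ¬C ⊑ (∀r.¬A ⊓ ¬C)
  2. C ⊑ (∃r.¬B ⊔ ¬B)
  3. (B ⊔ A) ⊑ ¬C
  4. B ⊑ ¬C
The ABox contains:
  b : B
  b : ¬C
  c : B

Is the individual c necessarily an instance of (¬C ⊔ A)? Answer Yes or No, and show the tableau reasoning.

1. c : (¬C ⊔ A)?  L(c) = {B} ∪ {(C ⊓ ¬A)}
   clash {C, ¬C} at c — c ∈ (¬C ⊔ A)
2. Hence c : (¬C ⊔ A): entailed.

Yes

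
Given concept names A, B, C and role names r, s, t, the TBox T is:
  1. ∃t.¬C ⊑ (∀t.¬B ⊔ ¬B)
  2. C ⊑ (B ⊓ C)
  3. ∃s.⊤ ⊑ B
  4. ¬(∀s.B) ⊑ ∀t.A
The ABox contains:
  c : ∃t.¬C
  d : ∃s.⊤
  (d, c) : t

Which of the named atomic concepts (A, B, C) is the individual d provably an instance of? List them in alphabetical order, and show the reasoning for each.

{B}

1. d : A?  L(d) = {∃s.⊤} ∪ {¬A}
   apply at d: ∃s.⊤⊑B
   open: L(d) ⊇ {B, ¬A, ¬C, ∀s.B, ∀t.C, …} (+ ∃-successors) — d ∉ A possible
2. d : B?  L(d) = {∃s.⊤} ∪ {¬B}
   clash {B, ¬B} at d — d ∈ B
3. d : C?  L(d) = {∃s.⊤} ∪ {¬C}
   apply at d: ∃s.⊤⊑B
   open: L(d) ⊇ {B, ¬C, ∀s.B, ∀t.C, ∃s.⊤} (+ ∃-successors) — d ∉ C possible
4. Entailed for d: {B}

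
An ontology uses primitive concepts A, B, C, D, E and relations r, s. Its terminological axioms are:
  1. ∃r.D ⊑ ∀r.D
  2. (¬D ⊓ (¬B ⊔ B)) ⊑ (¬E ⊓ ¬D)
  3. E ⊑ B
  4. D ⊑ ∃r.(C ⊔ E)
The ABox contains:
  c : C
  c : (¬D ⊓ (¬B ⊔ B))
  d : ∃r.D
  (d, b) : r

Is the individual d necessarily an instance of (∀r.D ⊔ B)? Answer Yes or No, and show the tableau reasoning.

1. d : (∀r.D ⊔ B)?  L(d) = {∃r.D} ∪ {(∃r.¬D ⊓ ¬B)}
   clash {B, ¬B} at d — d ∈ (∀r.D ⊔ B)
2. Hence d : (∀r.D ⊔ B): entailed.

Yes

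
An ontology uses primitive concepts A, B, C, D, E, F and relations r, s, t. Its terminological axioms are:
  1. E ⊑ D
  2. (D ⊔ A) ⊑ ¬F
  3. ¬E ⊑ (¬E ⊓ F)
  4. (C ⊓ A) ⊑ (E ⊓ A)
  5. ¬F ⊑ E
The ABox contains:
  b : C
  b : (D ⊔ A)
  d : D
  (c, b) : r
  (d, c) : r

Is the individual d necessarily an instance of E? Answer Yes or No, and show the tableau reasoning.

1. d : E?  L(d) = {D} ∪ {¬E}
   clash {E, ¬E} at d — d ∈ E
2. Hence d : E: entailed.

Yes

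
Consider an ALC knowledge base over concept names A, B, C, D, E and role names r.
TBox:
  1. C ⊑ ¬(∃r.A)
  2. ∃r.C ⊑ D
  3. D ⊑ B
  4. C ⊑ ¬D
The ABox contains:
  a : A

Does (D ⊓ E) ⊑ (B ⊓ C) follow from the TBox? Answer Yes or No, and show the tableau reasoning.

No

1. (D ⊓ E) ⊑ (B ⊓ C)  ⇔  ((D ⊓ E) ⊓ (¬B ⊔ ¬C)) unsat w.r.t. T
   apply at x₀: D⊑B
   open: L(x₀) ⊇ {B, D, E, ¬C}
2. Hence (D ⊓ E) ⊑ (B ⊓ C): not entailed.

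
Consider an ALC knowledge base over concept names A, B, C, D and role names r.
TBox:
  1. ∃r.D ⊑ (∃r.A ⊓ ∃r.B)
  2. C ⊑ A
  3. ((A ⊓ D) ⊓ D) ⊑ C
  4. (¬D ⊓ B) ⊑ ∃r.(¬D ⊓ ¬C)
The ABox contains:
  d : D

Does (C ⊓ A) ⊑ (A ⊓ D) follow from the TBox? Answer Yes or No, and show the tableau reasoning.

1. (C ⊓ A) ⊑ (A ⊓ D)  ⇔  ((C ⊓ A) ⊓ (¬A ⊔ ¬D)) unsat w.r.t. T
   open: L(x₀) ⊇ {A, C, ¬B, ¬D, ∀r.¬D}
2. Hence (C ⊓ A) ⊑ (A ⊓ D): not entailed.

No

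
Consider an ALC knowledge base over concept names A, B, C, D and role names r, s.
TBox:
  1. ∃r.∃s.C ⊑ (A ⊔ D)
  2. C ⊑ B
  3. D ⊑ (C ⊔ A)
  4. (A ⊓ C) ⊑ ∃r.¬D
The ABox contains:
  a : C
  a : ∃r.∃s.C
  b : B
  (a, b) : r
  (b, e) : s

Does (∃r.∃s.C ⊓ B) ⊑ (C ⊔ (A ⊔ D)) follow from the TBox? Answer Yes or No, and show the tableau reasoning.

Yes

1. (∃r.∃s.C ⊓ B) ⊑ (C ⊔ (A ⊔ D))  ⇔  ((∃r.∃s.C ⊓ B) ⊓ (¬C ⊓ (¬A ⊓ ¬D))) unsat w.r.t. T
   all branches close; clash {D, ¬D} at x₀
2. Hence (∃r.∃s.C ⊓ B) ⊑ (C ⊔ (A ⊔ D)): entailed.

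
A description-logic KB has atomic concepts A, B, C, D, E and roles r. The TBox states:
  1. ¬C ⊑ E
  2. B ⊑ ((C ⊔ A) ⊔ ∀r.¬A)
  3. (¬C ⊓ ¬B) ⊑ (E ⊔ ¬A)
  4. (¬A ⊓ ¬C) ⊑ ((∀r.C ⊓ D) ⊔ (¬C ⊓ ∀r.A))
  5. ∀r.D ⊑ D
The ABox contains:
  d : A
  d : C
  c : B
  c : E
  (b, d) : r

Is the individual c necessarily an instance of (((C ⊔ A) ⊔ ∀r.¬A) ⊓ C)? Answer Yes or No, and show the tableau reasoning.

1. c : (((C ⊔ A) ⊔ ∀r.¬A) ⊓ C)?  L(c) = {B, E} ∪ {(((¬C ⊓ ¬A) ⊓ ∃r.A) ⊔ ¬C)}
   apply at c: B⊑((C ⊔ A) ⊔ ∀r.¬A)
   open: L(c) ⊇ {A, B, E, ¬C, ∃r.¬D} (+ ∃-successors) — c ∉ (((C ⊔ A) ⊔ ∀r.¬A) ⊓ C) possible
2. Hence c : (((C ⊔ A) ⊔ ∀r.¬A) ⊓ C): not entailed.

No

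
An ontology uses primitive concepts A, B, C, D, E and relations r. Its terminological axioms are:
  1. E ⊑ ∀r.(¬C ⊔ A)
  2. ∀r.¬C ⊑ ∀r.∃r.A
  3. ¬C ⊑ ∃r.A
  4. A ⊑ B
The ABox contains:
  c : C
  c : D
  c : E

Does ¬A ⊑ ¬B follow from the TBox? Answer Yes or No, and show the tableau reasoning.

No

1. ¬A ⊑ ¬B  ⇔  (¬A ⊓ B) unsat w.r.t. T
   open: L(x₀) ⊇ {B, C, ¬A, ¬E, ∃r.C} (+ ∃-successors)
2. Hence ¬A ⊑ ¬B: not entailed.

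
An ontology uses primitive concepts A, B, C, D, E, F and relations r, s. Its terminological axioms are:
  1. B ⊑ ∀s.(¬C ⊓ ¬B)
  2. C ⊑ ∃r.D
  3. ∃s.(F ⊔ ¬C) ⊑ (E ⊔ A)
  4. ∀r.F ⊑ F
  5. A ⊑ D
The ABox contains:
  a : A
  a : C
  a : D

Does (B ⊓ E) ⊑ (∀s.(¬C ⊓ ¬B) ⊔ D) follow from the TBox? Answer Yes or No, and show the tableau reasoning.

Yes

1. (B ⊓ E) ⊑ (∀s.(¬C ⊓ ¬B) ⊔ D)  ⇔  ((B ⊓ E) ⊓ (∃s.(C ⊔ B) ⊓ ¬D)) unsat w.r.t. T
   all branches close; clash {D, ¬D} at x₀
2. Hence (B ⊓ E) ⊑ (∀s.(¬C ⊓ ¬B) ⊔ D): entailed.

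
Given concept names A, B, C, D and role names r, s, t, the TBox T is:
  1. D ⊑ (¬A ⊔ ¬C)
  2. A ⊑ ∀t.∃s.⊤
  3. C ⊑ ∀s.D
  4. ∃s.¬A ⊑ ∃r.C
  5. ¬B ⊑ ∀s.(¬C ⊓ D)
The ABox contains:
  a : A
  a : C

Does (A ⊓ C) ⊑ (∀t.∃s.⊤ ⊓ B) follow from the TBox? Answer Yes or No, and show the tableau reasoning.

1. (A ⊓ C) ⊑ (∀t.∃s.⊤ ⊓ B)  ⇔  ((A ⊓ C) ⊓ (∃t.∀s.⊥ ⊔ ¬B)) unsat w.r.t. T
   apply at x₀: A⊑∀t.∃s.⊤; C⊑∀s.D
   open: L(x₀) ⊇ {A, C, ¬B, ¬D, ∀s.(¬C ⊓ D), …}
2. Hence (A ⊓ C) ⊑ (∀t.∃s.⊤ ⊓ B): not entailed.

No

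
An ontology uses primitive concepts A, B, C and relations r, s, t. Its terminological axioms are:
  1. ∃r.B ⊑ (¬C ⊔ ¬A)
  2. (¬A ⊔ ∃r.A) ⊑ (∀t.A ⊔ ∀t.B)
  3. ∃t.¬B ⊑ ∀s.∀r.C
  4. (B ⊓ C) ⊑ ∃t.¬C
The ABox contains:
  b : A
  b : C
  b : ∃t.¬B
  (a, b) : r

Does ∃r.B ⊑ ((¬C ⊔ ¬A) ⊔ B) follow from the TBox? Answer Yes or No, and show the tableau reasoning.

Yes

1. ∃r.B ⊑ ((¬C ⊔ ¬A) ⊔ B)  ⇔  (∃r.B ⊓ ((C ⊓ A) ⊓ ¬B)) unsat w.r.t. T
   all branches close; clash {A, ¬A} at x₀
2. Hence ∃r.B ⊑ ((¬C ⊔ ¬A) ⊔ B): entailed.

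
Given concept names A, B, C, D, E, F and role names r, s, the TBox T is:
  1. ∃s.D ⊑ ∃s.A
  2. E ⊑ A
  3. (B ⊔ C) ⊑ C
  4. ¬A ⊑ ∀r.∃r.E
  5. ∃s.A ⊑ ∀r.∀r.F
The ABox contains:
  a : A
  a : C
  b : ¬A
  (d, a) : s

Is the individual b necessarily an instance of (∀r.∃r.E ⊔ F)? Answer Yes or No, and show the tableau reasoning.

1. b : (∀r.∃r.E ⊔ F)?  L(b) = {¬A} ∪ {(∃r.∀r.¬E ⊓ ¬F)}
   clash {A, ¬A} at b — b ∈ (∀r.∃r.E ⊔ F)
2. Hence b : (∀r.∃r.E ⊔ F): entailed.

Yes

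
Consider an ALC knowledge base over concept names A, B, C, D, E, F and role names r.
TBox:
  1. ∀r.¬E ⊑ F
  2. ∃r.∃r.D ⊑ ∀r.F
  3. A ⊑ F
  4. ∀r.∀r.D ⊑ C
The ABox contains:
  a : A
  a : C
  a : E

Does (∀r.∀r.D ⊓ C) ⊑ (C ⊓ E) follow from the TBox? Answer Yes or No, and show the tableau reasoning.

No

1. (∀r.∀r.D ⊓ C) ⊑ (C ⊓ E)  ⇔  ((∀r.∀r.D ⊓ C) ⊓ (¬C ⊔ ¬E)) unsat w.r.t. T
   open: L(x₀) ⊇ {C, ¬A, ¬E, ∀r.∀r.D, ∀r.∀r.¬D, …} (+ ∃-successors)
2. Hence (∀r.∀r.D ⊓ C) ⊑ (C ⊓ E): not entailed.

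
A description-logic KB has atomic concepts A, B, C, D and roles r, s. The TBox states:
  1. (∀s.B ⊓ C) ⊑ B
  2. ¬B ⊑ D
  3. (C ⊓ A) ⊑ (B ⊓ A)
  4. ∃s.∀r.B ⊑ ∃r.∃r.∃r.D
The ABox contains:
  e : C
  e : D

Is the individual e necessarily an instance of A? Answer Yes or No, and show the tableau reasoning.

1. e : A?  L(e) = {C, D} ∪ {¬A}
   open: L(e) ⊇ {C, D, ¬A, ∀s.∃r.¬B, ∃s.¬B} (+ ∃-successors) — e ∉ A possible
2. Hence e : A: not entailed.

No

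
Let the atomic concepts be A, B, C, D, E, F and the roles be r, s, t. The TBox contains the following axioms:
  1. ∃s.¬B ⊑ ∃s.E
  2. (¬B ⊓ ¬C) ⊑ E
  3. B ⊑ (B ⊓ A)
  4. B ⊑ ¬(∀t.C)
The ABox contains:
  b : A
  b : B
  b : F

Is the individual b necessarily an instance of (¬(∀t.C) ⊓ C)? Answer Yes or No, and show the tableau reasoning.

No

1. b : (¬(∀t.C) ⊓ C)?  L(b) = {A, B, F} ∪ {(∀t.C ⊔ ¬C)}
   apply at b: B⊑(B ⊓ A); B⊑¬(∀t.C)
   open: L(b) ⊇ {A, B, F, ¬C, ∀s.B, …} (+ ∃-successors) — b ∉ (¬(∀t.C) ⊓ C) possible
2. Hence b : (¬(∀t.C) ⊓ C): not entailed.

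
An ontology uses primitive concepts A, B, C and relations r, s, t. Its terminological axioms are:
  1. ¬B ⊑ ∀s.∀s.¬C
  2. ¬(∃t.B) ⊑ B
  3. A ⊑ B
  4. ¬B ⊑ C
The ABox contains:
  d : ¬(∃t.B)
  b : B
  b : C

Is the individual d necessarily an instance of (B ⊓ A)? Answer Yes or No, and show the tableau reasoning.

No

1. d : (B ⊓ A)?  L(d) = {¬(∃t.B)} ∪ {(¬B ⊔ ¬A)}
   apply at d: ¬(∃t.B)⊑B
   open: L(d) ⊇ {B, ¬A, ∀t.¬B} — d ∉ (B ⊓ A) possible
2. Hence d : (B ⊓ A): not entailed.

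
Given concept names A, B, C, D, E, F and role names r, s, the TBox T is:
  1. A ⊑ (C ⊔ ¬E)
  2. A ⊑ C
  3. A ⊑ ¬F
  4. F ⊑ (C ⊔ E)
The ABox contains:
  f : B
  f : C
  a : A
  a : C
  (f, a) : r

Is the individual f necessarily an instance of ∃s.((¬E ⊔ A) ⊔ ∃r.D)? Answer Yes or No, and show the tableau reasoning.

1. f : ∃s.((¬E ⊔ A) ⊔ ∃r.D)?  L(f) = {B, C} ∪ {∀s.((E ⊓ ¬A) ⊓ ∀r.¬D)}
   open: L(f) ⊇ {B, C, ¬A, ¬F, ∀s.((E ⊓ ¬A) ⊓ ∀r.¬D)} — f ∉ ∃s.((¬E ⊔ A) ⊔ ∃r.D) possible
2. Hence f : ∃s.((¬E ⊔ A) ⊔ ∃r.D): not entailed.

No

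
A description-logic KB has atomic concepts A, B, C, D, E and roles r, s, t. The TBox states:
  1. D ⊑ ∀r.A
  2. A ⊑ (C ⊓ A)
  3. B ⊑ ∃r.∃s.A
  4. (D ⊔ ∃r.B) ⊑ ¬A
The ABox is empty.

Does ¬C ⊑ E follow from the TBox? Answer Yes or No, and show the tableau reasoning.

1. ¬C ⊑ E  ⇔  (¬C ⊓ ¬E) unsat w.r.t. T
   open: L(x₀) ⊇ {¬A, ¬B, ¬C, ¬D, ¬E}
2. Hence ¬C ⊑ E: not entailed.

No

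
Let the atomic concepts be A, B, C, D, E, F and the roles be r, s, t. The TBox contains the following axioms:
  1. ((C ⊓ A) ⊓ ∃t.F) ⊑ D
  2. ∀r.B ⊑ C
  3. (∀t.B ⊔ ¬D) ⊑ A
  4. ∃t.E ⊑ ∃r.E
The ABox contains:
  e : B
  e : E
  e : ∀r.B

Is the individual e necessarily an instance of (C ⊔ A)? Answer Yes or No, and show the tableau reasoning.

Yes

1. e : (C ⊔ A)?  L(e) = {B, E, ∀r.B} ∪ {(¬C ⊓ ¬A)}
   clash {C, ¬C} at e — e ∈ (C ⊔ A)
2. Hence e : (C ⊔ A): entailed.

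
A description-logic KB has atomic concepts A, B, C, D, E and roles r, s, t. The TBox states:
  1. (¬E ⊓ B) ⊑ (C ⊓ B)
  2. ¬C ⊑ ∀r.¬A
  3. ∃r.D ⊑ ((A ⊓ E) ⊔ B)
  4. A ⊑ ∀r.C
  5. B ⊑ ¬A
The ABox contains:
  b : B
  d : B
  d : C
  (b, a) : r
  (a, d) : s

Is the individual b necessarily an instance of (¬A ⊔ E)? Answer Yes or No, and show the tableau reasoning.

Yes

1. b : (¬A ⊔ E)?  L(b) = {B} ∪ {(A ⊓ ¬E)}
   clash {A, ¬A} at b — b ∈ (¬A ⊔ E)
2. Hence b : (¬A ⊔ E): entailed.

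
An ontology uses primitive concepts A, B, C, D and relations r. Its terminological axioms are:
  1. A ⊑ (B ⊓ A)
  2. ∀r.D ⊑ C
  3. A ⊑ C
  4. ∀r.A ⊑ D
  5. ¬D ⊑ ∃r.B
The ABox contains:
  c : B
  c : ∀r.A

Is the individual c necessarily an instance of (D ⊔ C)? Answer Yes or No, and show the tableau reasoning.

1. c : (D ⊔ C)?  L(c) = {B, ∀r.A} ∪ {(¬D ⊓ ¬C)}
   clash {C, ¬C} at c — c ∈ (D ⊔ C)
2. Hence c : (D ⊔ C): entailed.

Yes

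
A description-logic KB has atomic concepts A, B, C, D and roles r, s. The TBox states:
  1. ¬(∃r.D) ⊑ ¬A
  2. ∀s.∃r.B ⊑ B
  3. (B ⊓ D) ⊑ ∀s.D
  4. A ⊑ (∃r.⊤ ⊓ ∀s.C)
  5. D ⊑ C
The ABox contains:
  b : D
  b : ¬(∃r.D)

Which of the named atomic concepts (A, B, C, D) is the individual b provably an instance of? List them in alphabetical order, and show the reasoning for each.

{C, D}

1. b : A?  L(b) = {D, ¬(∃r.D)} ∪ {¬A}
   apply at b: D⊑C
   open: L(b) ⊇ {C, D, ¬A, ¬B, ∀r.¬D, …} (+ ∃-successors) — b ∉ A possible
2. b : B?  L(b) = {D, ¬(∃r.D)} ∪ {¬B}
   apply at b: ¬(∃r.D)⊑¬A; D⊑C
   open: L(b) ⊇ {C, D, ¬A, ¬B, ∀r.¬D, …} (+ ∃-successors) — b ∉ B possible
3. b : C?  L(b) = {D, ¬(∃r.D)} ∪ {¬C}
   clash {C, ¬C} at b — b ∈ C
4. b : D?  L(b) = {D, ¬(∃r.D)} ∪ {¬D}
   clash {D, ¬D} at b — b ∈ D
5. Entailed for b: {C, D}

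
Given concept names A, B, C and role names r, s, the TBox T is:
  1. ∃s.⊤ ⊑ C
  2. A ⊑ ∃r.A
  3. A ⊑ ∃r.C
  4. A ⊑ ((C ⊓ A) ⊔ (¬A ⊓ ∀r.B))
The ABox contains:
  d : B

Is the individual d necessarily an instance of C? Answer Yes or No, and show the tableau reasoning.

1. d : C?  L(d) = {B} ∪ {¬C}
   open: L(d) ⊇ {B, ¬A, ¬C, ∀s.⊥} — d ∉ C possible
2. Hence d : C: not entailed.

No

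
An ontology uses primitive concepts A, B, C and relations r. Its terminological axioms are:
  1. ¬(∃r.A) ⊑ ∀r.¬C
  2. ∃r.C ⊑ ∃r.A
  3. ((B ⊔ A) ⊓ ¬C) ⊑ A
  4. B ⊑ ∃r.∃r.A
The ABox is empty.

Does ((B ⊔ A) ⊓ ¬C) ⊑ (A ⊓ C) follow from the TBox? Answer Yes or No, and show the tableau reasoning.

No

1. ((B ⊔ A) ⊓ ¬C) ⊑ (A ⊓ C)  ⇔  (((B ⊔ A) ⊓ ¬C) ⊓ (¬A ⊔ ¬C)) unsat w.r.t. T
   apply at x₀: ((B ⊔ A) ⊓ ¬C)⊑A
   open: L(x₀) ⊇ {A, B, ¬C, ∀r.¬C, ∃r.∃r.A} (+ ∃-successors)
2. Hence ((B ⊔ A) ⊓ ¬C) ⊑ (A ⊓ C): not entailed.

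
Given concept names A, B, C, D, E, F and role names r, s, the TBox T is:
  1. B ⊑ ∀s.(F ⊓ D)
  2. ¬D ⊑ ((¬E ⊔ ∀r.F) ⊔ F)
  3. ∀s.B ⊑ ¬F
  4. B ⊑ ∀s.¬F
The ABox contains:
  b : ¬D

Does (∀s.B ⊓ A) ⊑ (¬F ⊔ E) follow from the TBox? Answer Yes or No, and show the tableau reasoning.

1. (∀s.B ⊓ A) ⊑ (¬F ⊔ E)  ⇔  ((∀s.B ⊓ A) ⊓ (F ⊓ ¬E)) unsat w.r.t. T
   all branches close; clash {F, ¬F} at x₀
2. Hence (∀s.B ⊓ A) ⊑ (¬F ⊔ E): entailed.

Yes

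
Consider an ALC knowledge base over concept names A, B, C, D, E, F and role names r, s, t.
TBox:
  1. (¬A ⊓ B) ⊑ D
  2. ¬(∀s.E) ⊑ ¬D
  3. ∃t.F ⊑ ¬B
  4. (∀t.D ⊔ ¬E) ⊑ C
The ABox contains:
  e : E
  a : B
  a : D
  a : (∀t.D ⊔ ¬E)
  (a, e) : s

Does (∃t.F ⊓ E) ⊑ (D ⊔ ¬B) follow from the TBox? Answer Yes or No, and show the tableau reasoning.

1. (∃t.F ⊓ E) ⊑ (D ⊔ ¬B)  ⇔  ((∃t.F ⊓ E) ⊓ (¬D ⊓ B)) unsat w.r.t. T
   all branches close; clash {D, ¬D} at x₀
2. Hence (∃t.F ⊓ E) ⊑ (D ⊔ ¬B): entailed.

Yes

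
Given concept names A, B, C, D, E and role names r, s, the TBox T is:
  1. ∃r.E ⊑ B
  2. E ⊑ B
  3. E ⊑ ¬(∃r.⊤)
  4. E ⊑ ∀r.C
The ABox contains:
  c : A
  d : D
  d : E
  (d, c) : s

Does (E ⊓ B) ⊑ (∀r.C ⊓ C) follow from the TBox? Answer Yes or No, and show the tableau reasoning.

No

1. (E ⊓ B) ⊑ (∀r.C ⊓ C)  ⇔  ((E ⊓ B) ⊓ (∃r.¬C ⊔ ¬C)) unsat w.r.t. T
   apply at x₀: E⊑¬(∃r.⊤); E⊑∀r.C
   open: L(x₀) ⊇ {B, E, ¬C, ∀r.C, ∀r.⊥}
2. Hence (E ⊓ B) ⊑ (∀r.C ⊓ C): not entailed.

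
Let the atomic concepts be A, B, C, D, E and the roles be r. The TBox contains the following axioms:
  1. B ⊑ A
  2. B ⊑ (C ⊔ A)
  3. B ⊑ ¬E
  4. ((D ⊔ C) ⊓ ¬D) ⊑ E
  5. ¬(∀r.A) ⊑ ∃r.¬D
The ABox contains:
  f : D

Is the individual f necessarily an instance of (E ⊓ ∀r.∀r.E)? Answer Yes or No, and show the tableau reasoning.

No

1. f : (E ⊓ ∀r.∀r.E)?  L(f) = {D} ∪ {(¬E ⊔ ∃r.∃r.¬E)}
   open: L(f) ⊇ {D, ¬B, ¬E, ∀r.A} — f ∉ (E ⊓ ∀r.∀r.E) possible
2. Hence f : (E ⊓ ∀r.∀r.E): not entailed.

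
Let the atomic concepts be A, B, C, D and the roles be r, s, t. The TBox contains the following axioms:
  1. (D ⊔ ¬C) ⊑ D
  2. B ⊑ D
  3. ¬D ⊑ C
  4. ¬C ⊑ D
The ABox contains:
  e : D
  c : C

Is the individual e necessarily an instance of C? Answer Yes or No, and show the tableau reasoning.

No

1. e : C?  L(e) = {D} ∪ {¬C}
   open: L(e) ⊇ {D, ¬C} — e ∉ C possible
2. Hence e : C: not entailed.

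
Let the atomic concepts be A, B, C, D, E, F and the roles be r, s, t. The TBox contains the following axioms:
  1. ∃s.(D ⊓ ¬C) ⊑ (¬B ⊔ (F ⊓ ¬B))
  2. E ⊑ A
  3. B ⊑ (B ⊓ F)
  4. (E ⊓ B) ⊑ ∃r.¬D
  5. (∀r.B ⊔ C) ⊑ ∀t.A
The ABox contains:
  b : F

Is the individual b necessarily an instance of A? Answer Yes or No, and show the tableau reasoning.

No

1. b : A?  L(b) = {F} ∪ {¬A}
   open: L(b) ⊇ {F, ¬A, ¬B, ¬C, ¬E, …} (+ ∃-successors) — b ∉ A possible
2. Hence b : A: not entailed.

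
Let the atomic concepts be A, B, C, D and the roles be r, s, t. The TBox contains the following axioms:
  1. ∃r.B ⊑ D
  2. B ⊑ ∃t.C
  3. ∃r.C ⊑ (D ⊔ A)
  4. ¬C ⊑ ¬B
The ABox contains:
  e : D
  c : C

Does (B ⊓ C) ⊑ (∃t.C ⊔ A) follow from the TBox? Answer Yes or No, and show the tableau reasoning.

1. (B ⊓ C) ⊑ (∃t.C ⊔ A)  ⇔  ((B ⊓ C) ⊓ (∀t.¬C ⊓ ¬A)) unsat w.r.t. T
   all branches close; clash {C, ¬C} at an ∃-successor
2. Hence (B ⊓ C) ⊑ (∃t.C ⊔ A): entailed.

Yes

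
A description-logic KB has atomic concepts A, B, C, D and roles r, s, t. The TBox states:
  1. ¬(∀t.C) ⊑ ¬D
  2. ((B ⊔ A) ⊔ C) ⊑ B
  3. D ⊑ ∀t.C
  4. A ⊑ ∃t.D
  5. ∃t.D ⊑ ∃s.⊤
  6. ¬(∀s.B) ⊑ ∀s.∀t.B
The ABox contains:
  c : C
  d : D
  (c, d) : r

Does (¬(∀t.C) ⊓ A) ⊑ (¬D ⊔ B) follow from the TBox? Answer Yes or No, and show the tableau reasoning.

Yes

1. (¬(∀t.C) ⊓ A) ⊑ (¬D ⊔ B)  ⇔  ((∃t.¬C ⊓ A) ⊓ (D ⊓ ¬B)) unsat w.r.t. T
   all branches close; clash {B, ¬B} at x₀
2. Hence (¬(∀t.C) ⊓ A) ⊑ (¬D ⊔ B): entailed.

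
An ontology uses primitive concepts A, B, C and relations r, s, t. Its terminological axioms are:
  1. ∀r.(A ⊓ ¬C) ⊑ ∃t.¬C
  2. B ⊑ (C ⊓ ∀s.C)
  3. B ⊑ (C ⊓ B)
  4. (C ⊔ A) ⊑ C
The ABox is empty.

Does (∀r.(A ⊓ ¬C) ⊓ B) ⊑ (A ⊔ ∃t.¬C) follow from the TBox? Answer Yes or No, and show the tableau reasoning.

1. (∀r.(A ⊓ ¬C) ⊓ B) ⊑ (A ⊔ ∃t.¬C)  ⇔  ((∀r.(A ⊓ ¬C) ⊓ B) ⊓ (¬A ⊓ ∀t.C)) unsat w.r.t. T
   all branches close; clash {C, ¬C} at an ∃-successor
2. Hence (∀r.(A ⊓ ¬C) ⊓ B) ⊑ (A ⊔ ∃t.¬C): entailed.

Yes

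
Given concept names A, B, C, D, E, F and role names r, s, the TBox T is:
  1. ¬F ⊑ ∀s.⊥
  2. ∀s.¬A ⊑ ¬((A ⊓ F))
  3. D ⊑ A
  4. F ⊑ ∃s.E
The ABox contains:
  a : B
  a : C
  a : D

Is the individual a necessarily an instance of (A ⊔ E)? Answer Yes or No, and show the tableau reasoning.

1. a : (A ⊔ E)?  L(a) = {B, C, D} ∪ {(¬A ⊓ ¬E)}
   clash {A, ¬A} at a — a ∈ (A ⊔ E)
2. Hence a : (A ⊔ E): entailed.

Yes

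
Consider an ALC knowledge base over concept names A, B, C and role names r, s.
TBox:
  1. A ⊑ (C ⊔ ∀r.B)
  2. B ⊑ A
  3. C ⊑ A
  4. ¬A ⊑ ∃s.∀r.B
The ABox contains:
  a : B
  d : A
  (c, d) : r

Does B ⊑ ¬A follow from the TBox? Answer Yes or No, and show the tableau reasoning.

No

1. B ⊑ ¬A  ⇔  (B ⊓ A) unsat w.r.t. T
   apply at x₀: A⊑(C ⊔ ∀r.B)
   open: L(x₀) ⊇ {A, B, C}
2. Hence B ⊑ ¬A: not entailed.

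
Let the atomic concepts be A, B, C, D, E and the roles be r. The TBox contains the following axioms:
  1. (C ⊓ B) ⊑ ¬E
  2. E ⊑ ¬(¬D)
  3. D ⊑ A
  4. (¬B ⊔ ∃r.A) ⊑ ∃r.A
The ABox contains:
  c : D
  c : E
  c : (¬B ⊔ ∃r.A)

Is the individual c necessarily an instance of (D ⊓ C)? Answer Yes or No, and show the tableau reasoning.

No

1. c : (D ⊓ C)?  L(c) = {D, E, (¬B ⊔ ∃r.A)} ∪ {(¬D ⊔ ¬C)}
   apply at c: D⊑A; (¬B ⊔ ∃r.A)⊑∃r.A
   open: L(c) ⊇ {A, D, E, ¬B, ¬C, …} (+ ∃-successors) — c ∉ (D ⊓ C) possible
2. Hence c : (D ⊓ C): not entailed.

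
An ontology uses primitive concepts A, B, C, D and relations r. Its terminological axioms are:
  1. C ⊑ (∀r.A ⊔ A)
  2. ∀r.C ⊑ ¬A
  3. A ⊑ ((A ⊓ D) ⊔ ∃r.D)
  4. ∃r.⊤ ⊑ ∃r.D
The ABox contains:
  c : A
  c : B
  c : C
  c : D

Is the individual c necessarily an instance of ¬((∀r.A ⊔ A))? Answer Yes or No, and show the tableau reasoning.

1. c : ¬((∀r.A ⊔ A))?  L(c) = {A, B, C, D} ∪ {(∀r.A ⊔ A)}
   apply at c: A⊑((A ⊓ D) ⊔ ∃r.D)
   open: L(c) ⊇ {A, B, C, D, ∃r.D, …} (+ ∃-successors) — c ∉ ¬((∀r.A ⊔ A)) possible
2. Hence c : ¬((∀r.A ⊔ A)): not entailed.

No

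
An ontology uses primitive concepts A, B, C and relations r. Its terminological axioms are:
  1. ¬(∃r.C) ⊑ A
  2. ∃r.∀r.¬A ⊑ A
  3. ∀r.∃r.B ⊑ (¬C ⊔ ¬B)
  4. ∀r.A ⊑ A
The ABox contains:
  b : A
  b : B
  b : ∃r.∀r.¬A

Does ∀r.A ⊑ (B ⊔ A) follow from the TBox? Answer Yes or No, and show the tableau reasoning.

1. ∀r.A ⊑ (B ⊔ A)  ⇔  (∀r.A ⊓ (¬B ⊓ ¬A)) unsat w.r.t. T
   all branches close; clash {A, ¬A} at x₀
2. Hence ∀r.A ⊑ (B ⊔ A): entailed.

Yes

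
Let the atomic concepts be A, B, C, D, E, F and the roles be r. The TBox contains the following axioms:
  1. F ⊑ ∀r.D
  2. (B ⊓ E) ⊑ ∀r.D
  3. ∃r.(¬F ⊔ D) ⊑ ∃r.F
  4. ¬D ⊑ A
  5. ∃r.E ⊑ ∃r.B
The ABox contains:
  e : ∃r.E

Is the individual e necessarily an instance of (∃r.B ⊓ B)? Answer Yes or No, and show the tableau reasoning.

No

1. e : (∃r.B ⊓ B)?  L(e) = {∃r.E} ∪ {(∀r.¬B ⊔ ¬B)}
   apply at e: ∃r.E⊑∃r.B
   open: L(e) ⊇ {D, ¬B, ¬F, ∀r.(F ⊓ ¬D), ∃r.B, …} (+ ∃-successors) — e ∉ (∃r.B ⊓ B) possible
2. Hence e : (∃r.B ⊓ B): not entailed.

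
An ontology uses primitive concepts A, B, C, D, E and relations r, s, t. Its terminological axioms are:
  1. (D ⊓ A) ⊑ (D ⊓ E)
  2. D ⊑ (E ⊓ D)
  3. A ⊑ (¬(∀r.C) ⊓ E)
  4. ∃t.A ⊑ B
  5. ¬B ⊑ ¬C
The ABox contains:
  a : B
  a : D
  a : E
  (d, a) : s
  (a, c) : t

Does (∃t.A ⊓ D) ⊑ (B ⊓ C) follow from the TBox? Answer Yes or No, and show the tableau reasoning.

No

1. (∃t.A ⊓ D) ⊑ (B ⊓ C)  ⇔  ((∃t.A ⊓ D) ⊓ (¬B ⊔ ¬C)) unsat w.r.t. T
   apply at x₀: D⊑(E ⊓ D); ∃t.A⊑B
   open: L(x₀) ⊇ {B, D, E, ¬A, ¬C, …} (+ ∃-successors)
2. Hence (∃t.A ⊓ D) ⊑ (B ⊓ C): not entailed.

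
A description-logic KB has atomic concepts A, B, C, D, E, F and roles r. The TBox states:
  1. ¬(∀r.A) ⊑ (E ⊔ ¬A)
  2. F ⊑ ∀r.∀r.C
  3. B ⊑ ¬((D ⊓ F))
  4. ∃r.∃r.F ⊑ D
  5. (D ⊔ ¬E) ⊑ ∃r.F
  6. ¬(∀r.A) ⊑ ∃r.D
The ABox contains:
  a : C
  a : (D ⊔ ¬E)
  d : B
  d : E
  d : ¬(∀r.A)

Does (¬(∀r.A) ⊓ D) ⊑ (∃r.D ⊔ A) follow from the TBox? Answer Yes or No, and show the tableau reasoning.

1. (¬(∀r.A) ⊓ D) ⊑ (∃r.D ⊔ A)  ⇔  ((∃r.¬A ⊓ D) ⊓ (∀r.¬D ⊓ ¬A)) unsat w.r.t. T
   all branches close; clash {D, ¬D} at an ∃-successor
2. Hence (¬(∀r.A) ⊓ D) ⊑ (∃r.D ⊔ A): entailed.

Yes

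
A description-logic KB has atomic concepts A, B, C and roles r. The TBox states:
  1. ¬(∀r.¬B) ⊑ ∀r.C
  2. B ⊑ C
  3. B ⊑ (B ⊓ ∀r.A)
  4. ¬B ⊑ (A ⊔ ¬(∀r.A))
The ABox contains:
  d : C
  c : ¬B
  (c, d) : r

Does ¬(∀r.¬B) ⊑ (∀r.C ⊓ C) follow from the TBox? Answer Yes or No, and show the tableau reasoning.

No

1. ¬(∀r.¬B) ⊑ (∀r.C ⊓ C)  ⇔  (∃r.B ⊓ (∃r.¬C ⊔ ¬C)) unsat w.r.t. T
   apply at x₀: ¬(∀r.¬B)⊑∀r.C
   open: L(x₀) ⊇ {A, ¬B, ¬C, ∀r.C, ∃r.B} (+ ∃-successors)
2. Hence ¬(∀r.¬B) ⊑ (∀r.C ⊓ C): not entailed.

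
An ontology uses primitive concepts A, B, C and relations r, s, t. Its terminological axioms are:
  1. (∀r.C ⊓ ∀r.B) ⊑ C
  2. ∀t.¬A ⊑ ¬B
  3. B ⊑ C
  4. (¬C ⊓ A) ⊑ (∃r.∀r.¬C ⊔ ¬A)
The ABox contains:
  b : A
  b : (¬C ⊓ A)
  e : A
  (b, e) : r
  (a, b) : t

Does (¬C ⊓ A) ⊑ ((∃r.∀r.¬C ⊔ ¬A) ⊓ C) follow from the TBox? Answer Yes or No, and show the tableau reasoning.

1. (¬C ⊓ A) ⊑ ((∃r.∀r.¬C ⊔ ¬A) ⊓ C)  ⇔  ((¬C ⊓ A) ⊓ ((∀r.∃r.C ⊓ A) ⊔ ¬C)) unsat w.r.t. T
   apply at x₀: (¬C ⊓ A)⊑(∃r.∀r.¬C ⊔ ¬A)
   open: L(x₀) ⊇ {A, ¬B, ¬C, ∃r.¬C, ∃r.∀r.¬C} (+ ∃-successors)
2. Hence (¬C ⊓ A) ⊑ ((∃r.∀r.¬C ⊔ ¬A) ⊓ C): not entailed.

No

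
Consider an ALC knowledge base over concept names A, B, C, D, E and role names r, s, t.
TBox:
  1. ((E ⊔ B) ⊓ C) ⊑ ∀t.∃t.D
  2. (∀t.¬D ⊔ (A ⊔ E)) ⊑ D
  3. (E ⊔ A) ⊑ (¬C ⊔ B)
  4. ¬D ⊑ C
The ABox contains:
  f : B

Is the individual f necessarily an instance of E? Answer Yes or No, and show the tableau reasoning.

No

1. f : E?  L(f) = {B} ∪ {¬E}
   open: L(f) ⊇ {B, D, ¬A, ¬C, ¬E} — f ∉ E possible
2. Hence f : E: not entailed.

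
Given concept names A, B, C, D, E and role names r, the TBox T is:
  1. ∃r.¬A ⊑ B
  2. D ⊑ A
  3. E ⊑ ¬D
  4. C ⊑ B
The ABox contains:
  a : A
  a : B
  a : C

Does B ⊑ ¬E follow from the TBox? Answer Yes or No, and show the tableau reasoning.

1. B ⊑ ¬E  ⇔  (B ⊓ E) unsat w.r.t. T
   apply at x₀: E⊑¬D
   open: L(x₀) ⊇ {B, E, ¬D}
2. Hence B ⊑ ¬E: not entailed.

No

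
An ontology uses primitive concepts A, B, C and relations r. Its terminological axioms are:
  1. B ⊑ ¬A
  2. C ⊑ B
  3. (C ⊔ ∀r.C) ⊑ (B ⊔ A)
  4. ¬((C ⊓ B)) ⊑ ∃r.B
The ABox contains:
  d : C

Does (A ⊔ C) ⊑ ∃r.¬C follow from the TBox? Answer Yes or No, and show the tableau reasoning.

No

1. (A ⊔ C) ⊑ ∃r.¬C  ⇔  ((A ⊔ C) ⊓ ∀r.C) unsat w.r.t. T
   open: L(x₀) ⊇ {A, ¬B, ¬C, ∀r.C, ∃r.B} (+ ∃-successors)
2. Hence (A ⊔ C) ⊑ ∃r.¬C: not entailed.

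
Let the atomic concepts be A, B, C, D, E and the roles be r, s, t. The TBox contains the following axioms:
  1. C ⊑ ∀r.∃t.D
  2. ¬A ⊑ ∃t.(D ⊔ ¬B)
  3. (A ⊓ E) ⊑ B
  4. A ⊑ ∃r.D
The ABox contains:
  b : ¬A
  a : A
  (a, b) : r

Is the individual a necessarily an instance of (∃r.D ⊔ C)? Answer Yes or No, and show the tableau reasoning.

Yes

1. a : (∃r.D ⊔ C)?  L(a) = {A} ∪ {(∀r.¬D ⊓ ¬C)}
   clash {D, ¬D} at an ∃-successor — a ∈ (∃r.D ⊔ C)
2. Hence a : (∃r.D ⊔ C): entailed.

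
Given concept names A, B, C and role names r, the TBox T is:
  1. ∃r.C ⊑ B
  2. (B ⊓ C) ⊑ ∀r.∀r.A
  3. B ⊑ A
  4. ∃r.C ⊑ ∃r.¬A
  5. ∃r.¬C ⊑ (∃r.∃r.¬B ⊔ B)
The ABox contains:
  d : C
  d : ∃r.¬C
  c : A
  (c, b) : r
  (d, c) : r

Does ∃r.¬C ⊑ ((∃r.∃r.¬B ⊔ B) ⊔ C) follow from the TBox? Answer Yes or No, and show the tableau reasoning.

Yes

1. ∃r.¬C ⊑ ((∃r.∃r.¬B ⊔ B) ⊔ C)  ⇔  (∃r.¬C ⊓ ((∀r.∀r.B ⊓ ¬B) ⊓ ¬C)) unsat w.r.t. T
   all branches close; clash {B, ¬B} at x₀
2. Hence ∃r.¬C ⊑ ((∃r.∃r.¬B ⊔ B) ⊔ C): entailed.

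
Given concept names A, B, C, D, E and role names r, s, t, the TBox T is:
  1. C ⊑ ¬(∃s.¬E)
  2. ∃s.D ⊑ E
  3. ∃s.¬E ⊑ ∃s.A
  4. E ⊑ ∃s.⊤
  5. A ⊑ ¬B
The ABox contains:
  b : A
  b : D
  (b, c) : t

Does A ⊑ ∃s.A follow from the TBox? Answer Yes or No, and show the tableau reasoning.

1. A ⊑ ∃s.A  ⇔  (A ⊓ ∀s.¬A) unsat w.r.t. T
   apply at x₀: A⊑¬B
   open: L(x₀) ⊇ {A, ¬B, ¬C, ¬E, ∀s.E, …}
2. Hence A ⊑ ∃s.A: not entailed.

No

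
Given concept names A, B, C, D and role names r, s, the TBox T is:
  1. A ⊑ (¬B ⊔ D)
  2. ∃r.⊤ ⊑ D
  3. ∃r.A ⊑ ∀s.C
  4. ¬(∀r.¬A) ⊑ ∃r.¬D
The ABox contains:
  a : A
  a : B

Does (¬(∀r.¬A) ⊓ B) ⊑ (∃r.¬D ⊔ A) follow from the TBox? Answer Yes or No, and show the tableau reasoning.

1. (¬(∀r.¬A) ⊓ B) ⊑ (∃r.¬D ⊔ A)  ⇔  ((∃r.A ⊓ B) ⊓ (∀r.D ⊓ ¬A)) unsat w.r.t. T
   all branches close; clash {D, ¬D} at an ∃-successor
2. Hence (¬(∀r.¬A) ⊓ B) ⊑ (∃r.¬D ⊔ A): entailed.

Yes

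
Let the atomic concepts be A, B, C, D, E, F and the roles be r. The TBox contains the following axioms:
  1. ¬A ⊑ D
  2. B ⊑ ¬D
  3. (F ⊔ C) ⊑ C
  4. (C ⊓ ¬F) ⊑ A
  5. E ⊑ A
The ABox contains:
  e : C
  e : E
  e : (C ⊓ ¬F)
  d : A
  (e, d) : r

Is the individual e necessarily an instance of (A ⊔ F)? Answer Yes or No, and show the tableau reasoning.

1. e : (A ⊔ F)?  L(e) = {C, E, (C ⊓ ¬F)} ∪ {(¬A ⊓ ¬F)}
   clash {D, ¬D} at e — e ∈ (A ⊔ F)
2. Hence e : (A ⊔ F): entailed.

Yes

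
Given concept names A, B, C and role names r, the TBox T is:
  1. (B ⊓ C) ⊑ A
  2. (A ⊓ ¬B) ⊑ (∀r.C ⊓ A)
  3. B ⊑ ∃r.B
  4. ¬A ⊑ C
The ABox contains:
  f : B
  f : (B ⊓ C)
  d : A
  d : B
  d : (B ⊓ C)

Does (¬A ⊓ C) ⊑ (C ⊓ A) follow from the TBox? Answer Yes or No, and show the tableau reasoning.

No

1. (¬A ⊓ C) ⊑ (C ⊓ A)  ⇔  ((¬A ⊓ C) ⊓ (¬C ⊔ ¬A)) unsat w.r.t. T
   open: L(x₀) ⊇ {C, ¬A, ¬B}
2. Hence (¬A ⊓ C) ⊑ (C ⊓ A): not entailed.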